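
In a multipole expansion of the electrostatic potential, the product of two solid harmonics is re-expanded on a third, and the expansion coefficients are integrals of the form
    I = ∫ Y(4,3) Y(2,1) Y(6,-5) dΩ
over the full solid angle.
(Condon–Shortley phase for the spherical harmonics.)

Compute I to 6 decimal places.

0.000000

3 + 1 − 5 = -1 ≠ 0: azimuthal integral kills it; I = 0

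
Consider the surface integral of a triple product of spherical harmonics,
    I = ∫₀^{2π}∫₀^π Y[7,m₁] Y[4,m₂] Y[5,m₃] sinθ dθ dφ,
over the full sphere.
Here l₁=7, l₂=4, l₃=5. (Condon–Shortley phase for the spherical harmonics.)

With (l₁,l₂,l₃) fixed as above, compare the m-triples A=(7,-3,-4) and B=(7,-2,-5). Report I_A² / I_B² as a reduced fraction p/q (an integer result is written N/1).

7/5

Same 7,4,5: normalisation and zero-m 3j drop out of the ratio.
A: Δ: 6! 8! 2! / 17! → 1/6126120; sum: t=0:+1/29030400 = 1/29030400; 3j²(7 4 5; 7 -3 -4) = Δ·Π!·Σ² = 21/680  (sign -1)
B: Δ: 6! 8! 2! / 17! → 1/6126120; sum: t=0:+1/58060800 = 1/58060800; 3j²(7 4 5; 7 -2 -5) = Δ·Π!·Σ² = 3/136  (sign +1)
I_A²/I_B² = (21/680)/(3/136) = 7/5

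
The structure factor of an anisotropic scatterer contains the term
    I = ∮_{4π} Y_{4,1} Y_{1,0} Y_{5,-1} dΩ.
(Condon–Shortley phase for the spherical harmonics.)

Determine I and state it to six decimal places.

Rules hold: Σm=0, L=10 even, 3≤5≤5.
N = 9·3·11 = 297
Δ = 0!·8!·2!/11! = 1/495
Racah Σ t=0..0: t=0:+1/576 = 1/576
⇒ 3j(4 1 5; 0 0 0)² = 5/99, sgn -1
Racah Σ t=0..0: t=0:+1/720 = 1/720
⇒ 3j(4 1 5; 1 0 -1)² = 8/165, sgn +1
4πI² = N·(3j₀)²·(3jₘ)² = 8/11
I = -1·√(0.727273/4π) = -0.24057125

-0.240571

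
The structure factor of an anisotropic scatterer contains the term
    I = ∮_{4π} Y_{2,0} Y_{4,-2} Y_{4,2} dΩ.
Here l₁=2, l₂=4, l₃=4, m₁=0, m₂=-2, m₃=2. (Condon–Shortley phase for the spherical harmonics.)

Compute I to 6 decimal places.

0.065536

m-sum 0 ✓  L=10 even ✓  2≤4≤6 ✓
Π(2lᵢ+1) = 5×9×9 = 405
triangle coeff Δ(2,4,4) = 1/13860
Σ_t [0,2]: t=0:+1/192 t=1:−1/36 t=2:+1/192 = -5/288
(3j)²=20/693 [(2 4 4; 0 0 0)], sign=-1
Σ_t [0,2]: t=0:+1/192 t=1:−1/120 t=2:+1/2880 = -1/360
(3j)²=16/3465 [(2 4 4; 0 -2 2)], sign=-1
⇒ 4πI² = 320/5929
I = (+1)√(320/5929/(4π)) = 0.06553591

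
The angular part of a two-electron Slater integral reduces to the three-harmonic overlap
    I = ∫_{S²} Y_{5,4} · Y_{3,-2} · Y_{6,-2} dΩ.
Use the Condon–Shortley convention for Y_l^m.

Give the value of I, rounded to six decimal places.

Checks pass: Σm=0; 14 even; l₃=6∈[2,8].
(2·5+1)(2·3+1)(2·6+1) = 1001
Δ: 2! 8! 4! / 15! → 1/675675
sum: t=0:+1/8640 t=1:−1/2304 t=2:+1/8640 = -7/34560
3j²(5 3 6; 0 0 0) = Δ·Π!·Σ² = 7/429  (sign -1)
sum: t=0:+1/60480 t=1:−1/967680 = 1/64512
3j²(5 3 6; 4 -2 -2) = Δ·Π!·Σ² = 15/1001  (sign +1)
combine: 4πI² = 1001·7/429·15/1001 = 35/143
take √, sign -1: I = -0.13956004

-0.139560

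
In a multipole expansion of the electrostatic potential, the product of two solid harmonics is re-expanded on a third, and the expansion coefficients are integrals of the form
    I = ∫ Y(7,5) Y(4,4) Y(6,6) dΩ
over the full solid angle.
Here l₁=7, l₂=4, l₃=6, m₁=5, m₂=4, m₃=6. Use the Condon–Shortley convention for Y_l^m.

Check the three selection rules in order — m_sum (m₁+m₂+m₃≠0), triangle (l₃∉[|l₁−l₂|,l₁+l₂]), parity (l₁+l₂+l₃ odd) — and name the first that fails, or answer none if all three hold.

azimuthal sum: 5 + 4 + 6 = 15  ✗
3 ≤ 6 ≤ 11 (triangle on l)
L = 7 + 4 + 6 = 17 (odd)

m_sum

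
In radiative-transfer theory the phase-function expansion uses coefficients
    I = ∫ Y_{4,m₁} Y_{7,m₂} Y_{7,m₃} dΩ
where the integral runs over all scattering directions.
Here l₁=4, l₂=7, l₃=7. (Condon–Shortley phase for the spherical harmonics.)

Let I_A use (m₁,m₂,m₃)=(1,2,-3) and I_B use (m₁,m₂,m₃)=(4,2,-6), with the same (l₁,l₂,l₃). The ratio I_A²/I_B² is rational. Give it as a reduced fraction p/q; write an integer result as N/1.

Same 4,7,7: normalisation and zero-m 3j drop out of the ratio.
A: Δ: 4! 4! 10! / 19! → 1/58198140; sum: t=0:+1/52254720 t=1:−1/1935360 t=2:+1/725760 t=3:−1/2488320 = 5/10450944; 3j²(4 7 7; 1 2 -3) = Δ·Π!·Σ² = 31250/2909907  (sign +1)
B: Δ: 4! 4! 10! / 19! → 1/58198140; sum: t=0:+1/209018880 = 1/209018880; 3j²(4 7 7; 4 2 -6) = Δ·Π!·Σ² = 25/5814  (sign -1)
I_A²/I_B² = (31250/2909907)/(25/5814) = 2500/1001

2500/1001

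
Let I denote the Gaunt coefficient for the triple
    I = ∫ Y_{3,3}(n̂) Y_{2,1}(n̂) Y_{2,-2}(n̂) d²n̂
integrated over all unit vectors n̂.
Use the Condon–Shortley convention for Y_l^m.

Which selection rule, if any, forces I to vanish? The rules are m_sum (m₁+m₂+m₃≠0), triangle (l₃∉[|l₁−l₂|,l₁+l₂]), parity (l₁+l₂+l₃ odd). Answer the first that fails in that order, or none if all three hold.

m₁+m₂+m₃ = 3 + 1 − 2 = 2  ✗
triangle: |3−2|=1 ≤ l₃=2 ≤ 3+2=5
parity: l₁+l₂+l₃ = 7 is odd

m_sum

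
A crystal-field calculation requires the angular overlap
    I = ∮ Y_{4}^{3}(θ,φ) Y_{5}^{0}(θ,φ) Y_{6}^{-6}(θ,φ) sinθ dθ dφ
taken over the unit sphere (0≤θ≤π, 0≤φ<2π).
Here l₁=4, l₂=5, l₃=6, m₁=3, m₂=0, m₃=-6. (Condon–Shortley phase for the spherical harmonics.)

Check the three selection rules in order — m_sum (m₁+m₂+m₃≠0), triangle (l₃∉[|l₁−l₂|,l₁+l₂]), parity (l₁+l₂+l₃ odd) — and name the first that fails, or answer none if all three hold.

azimuthal sum: 3 + 0 − 6 = -3  ✗
1 ≤ 6 ≤ 9 (triangle on l)
L = 4 + 5 + 6 = 15 (odd)

m_sum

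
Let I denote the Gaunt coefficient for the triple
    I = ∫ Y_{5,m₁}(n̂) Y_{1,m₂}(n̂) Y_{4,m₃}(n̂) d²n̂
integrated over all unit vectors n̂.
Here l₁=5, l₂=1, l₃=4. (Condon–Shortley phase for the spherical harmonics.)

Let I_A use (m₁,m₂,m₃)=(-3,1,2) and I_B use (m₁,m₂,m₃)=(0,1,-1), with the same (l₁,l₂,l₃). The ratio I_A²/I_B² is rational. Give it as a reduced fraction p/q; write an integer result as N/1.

Shared (l₁,l₂,l₃)=(5,1,4): N and (l;000)² cancel in I_A²/I_B².
A: Δ = 2!·8!·0!/11! = 1/495; Racah Σ t=2..2: t=2:+1/2880 = 1/2880; ⇒ 3j(5 1 4; -3 1 2)² = 28/495, sgn +1
B: Δ = 2!·8!·0!/11! = 1/495; Racah Σ t=2..2: t=2:+1/1440 = 1/1440; ⇒ 3j(5 1 4; 0 1 -1)² = 2/99, sgn -1
I_A²/I_B² = (28/495)/(2/99) = 14/5

14/5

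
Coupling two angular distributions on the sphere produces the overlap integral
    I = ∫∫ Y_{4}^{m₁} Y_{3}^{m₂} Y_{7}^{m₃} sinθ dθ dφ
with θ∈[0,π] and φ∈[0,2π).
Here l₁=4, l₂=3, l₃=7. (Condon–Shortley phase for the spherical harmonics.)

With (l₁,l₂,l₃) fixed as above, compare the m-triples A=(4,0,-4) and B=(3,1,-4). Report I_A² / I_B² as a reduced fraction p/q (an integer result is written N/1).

Same 4,3,7: normalisation and zero-m 3j drop out of the ratio.
A: Δ: 0! 8! 6! / 15! → 1/45045; sum: t=0:+1/1451520 = 1/1451520; 3j²(4 3 7; 4 0 -4) = Δ·Π!·Σ² = 1/273  (sign -1)
B: Δ: 0! 8! 6! / 15! → 1/45045; sum: t=0:+1/241920 = 1/241920; 3j²(4 3 7; 3 1 -4) = Δ·Π!·Σ² = 2/91  (sign -1)
I_A²/I_B² = (1/273)/(2/91) = 1/6

1/6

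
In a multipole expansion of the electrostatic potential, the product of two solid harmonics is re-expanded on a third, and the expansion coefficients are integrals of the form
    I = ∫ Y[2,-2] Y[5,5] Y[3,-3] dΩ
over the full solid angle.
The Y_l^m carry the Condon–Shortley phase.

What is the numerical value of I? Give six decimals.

-0.347235

Rules hold: Σm=0, L=10 even, 3≤3≤7.
N = 5·11·7 = 385
Δ = 4!·0!·6!/11! = 1/2310
Racah Σ t=2..2: t=2:+1/144 = 1/144
⇒ 3j(2 5 3; 0 0 0)² = 10/231, sgn -1
Racah Σ t=4..4: t=4:+1/17280 = 1/17280
⇒ 3j(2 5 3; -2 5 -3)² = 1/11, sgn +1
4πI² = N·(3j₀)²·(3jₘ)² = 50/33
I = -1·√(1.51515/4π) = -0.34723469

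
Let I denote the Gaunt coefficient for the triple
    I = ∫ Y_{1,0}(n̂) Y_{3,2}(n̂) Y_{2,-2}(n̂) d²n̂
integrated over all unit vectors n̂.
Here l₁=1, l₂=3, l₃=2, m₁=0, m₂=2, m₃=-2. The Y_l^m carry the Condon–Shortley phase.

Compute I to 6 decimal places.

0.184674

Checks pass: Σm=0; 6 even; l₃=2∈[2,4].
(2·1+1)(2·3+1)(2·2+1) = 105
Δ: 2! 0! 4! / 7! → 1/105
sum: t=1:−1/4 = -1/4
3j²(1 3 2; 0 0 0) = Δ·Π!·Σ² = 3/35  (sign -1)
sum: t=1:−1/24 = -1/24
3j²(1 3 2; 0 2 -2) = Δ·Π!·Σ² = 1/21  (sign -1)
combine: 4πI² = 105·3/35·1/21 = 3/7
take √, sign +1: I = 0.18467439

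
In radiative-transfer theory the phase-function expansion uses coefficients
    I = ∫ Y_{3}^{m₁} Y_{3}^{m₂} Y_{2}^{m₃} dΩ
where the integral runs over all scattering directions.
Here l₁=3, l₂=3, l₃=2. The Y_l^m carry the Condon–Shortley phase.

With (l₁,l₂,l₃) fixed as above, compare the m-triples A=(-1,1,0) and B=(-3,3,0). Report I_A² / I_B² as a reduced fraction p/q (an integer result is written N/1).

9/25

Shared (l₁,l₂,l₃)=(3,3,2): N and (l;000)² cancel in I_A²/I_B².
A: Δ = 4!·2!·2!/9! = 1/3780; Racah Σ t=2..4: t=2:+1/16 t=3:−1/6 t=4:+1/96 = -3/32; ⇒ 3j(3 3 2; -1 1 0)² = 3/140, sgn -1
B: Δ = 4!·2!·2!/9! = 1/3780; Racah Σ t=4..4: t=4:+1/96 = 1/96; ⇒ 3j(3 3 2; -3 3 0)² = 5/84, sgn +1
I_A²/I_B² = (3/140)/(5/84) = 9/25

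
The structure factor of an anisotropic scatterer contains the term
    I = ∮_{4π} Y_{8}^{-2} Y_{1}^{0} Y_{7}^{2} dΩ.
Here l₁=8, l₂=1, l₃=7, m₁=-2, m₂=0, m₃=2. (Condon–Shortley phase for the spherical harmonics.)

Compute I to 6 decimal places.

0.237007

Rules hold: Σm=0, L=16 even, 7≤7≤9.
N = 17·3·15 = 765
Δ = 2!·14!·0!/17! = 1/2040
Racah Σ t=1..1: t=1:−1/25401600 = -1/25401600
⇒ 3j(8 1 7; 0 0 0)² = 8/255, sgn +1
Racah Σ t=1..1: t=1:−1/43545600 = -1/43545600
⇒ 3j(8 1 7; -2 0 2)² = 1/34, sgn +1
4πI² = N·(3j₀)²·(3jₘ)² = 12/17
I = +1·√(0.705882/4π) = 0.23700703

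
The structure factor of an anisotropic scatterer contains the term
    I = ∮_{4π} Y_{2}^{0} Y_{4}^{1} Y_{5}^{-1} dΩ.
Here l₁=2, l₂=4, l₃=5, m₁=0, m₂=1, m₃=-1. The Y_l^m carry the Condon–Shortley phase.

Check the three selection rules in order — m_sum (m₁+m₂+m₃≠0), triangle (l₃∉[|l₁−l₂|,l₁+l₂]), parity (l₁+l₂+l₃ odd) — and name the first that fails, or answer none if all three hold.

m₁+m₂+m₃ = 0 + 1 − 1 = 0  ✓
triangle: |2−4|=2 ≤ l₃=5 ≤ 2+4=6  ✓
parity: l₁+l₂+l₃ = 11 is odd  ✗

parity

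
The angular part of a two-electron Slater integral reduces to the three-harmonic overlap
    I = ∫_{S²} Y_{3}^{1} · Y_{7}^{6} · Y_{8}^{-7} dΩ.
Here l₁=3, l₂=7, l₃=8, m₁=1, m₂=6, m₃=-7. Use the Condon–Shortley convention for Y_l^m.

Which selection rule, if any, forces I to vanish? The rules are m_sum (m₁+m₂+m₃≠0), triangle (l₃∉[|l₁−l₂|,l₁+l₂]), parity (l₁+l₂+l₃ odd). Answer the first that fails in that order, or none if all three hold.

m₁+m₂+m₃ = 1 + 6 − 7 = 0  ✓
triangle: |3−7|=4 ≤ l₃=8 ≤ 3+7=10  ✓
parity: l₁+l₂+l₃ = 18 is even  ✓

none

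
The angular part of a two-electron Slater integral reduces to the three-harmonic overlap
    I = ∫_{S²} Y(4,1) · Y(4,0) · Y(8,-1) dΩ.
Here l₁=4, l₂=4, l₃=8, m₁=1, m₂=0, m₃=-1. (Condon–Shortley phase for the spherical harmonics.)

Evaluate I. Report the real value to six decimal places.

m-sum 0 ✓  L=16 even ✓  0≤8≤8 ✓
Π(2lᵢ+1) = 9×9×17 = 1377
triangle coeff Δ(4,4,8) = 1/218790
Σ_t [0,0]: t=0:+1/331776 = 1/331776
(3j)²=490/21879 [(4 4 8; 0 0 0)], sign=+1
Σ_t [0,0]: t=0:+1/414720 = 1/414720
(3j)²=49/2431 [(4 4 8; 1 0 -1)], sign=-1
⇒ 4πI² = 216090/347633
I = (-1)√(216090/347633/(4π)) = -0.22240877

-0.222409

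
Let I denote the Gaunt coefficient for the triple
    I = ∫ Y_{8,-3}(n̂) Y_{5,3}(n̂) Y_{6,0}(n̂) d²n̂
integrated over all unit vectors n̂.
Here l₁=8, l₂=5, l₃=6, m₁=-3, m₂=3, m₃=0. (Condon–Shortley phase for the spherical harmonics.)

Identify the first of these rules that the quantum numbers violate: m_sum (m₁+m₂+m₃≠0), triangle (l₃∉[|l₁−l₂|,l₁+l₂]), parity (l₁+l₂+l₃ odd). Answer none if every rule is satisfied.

Σmᵢ = 0  ✓
l₃∈[|l₁−l₂|,l₁+l₂]=[3,13], have l₃=6  ✓
Σlᵢ = 19 ⇒ odd  ✗

parity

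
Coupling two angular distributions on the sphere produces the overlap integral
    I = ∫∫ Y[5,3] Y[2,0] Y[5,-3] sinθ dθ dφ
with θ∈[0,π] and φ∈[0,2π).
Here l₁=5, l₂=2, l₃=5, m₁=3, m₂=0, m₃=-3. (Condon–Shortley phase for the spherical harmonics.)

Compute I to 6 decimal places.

-0.016174

Checks pass: Σm=0; 12 even; l₃=5∈[3,7].
(2·5+1)(2·2+1)(2·5+1) = 605
Δ: 2! 8! 2! / 13! → 1/38610
sum: t=0:+1/2880 t=1:−1/576 t=2:+1/2880 = -1/960
3j²(5 2 5; 0 0 0) = Δ·Π!·Σ² = 10/429  (sign +1)
sum: t=0:+1/5760 t=1:−1/5040 t=2:+1/161280 = -1/53760
3j²(5 2 5; 3 0 -3) = Δ·Π!·Σ² = 1/4290  (sign -1)
combine: 4πI² = 605·10/429·1/4290 = 5/1521
take √, sign -1: I = -0.01617393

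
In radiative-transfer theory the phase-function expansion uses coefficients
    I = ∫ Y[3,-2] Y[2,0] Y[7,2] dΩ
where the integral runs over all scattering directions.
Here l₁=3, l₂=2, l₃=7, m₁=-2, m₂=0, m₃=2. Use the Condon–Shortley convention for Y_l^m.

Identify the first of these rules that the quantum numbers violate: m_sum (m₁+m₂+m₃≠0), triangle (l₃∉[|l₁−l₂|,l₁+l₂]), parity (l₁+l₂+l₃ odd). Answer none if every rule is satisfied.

Σmᵢ = 0  ✓
l₃∈[|l₁−l₂|,l₁+l₂]=[1,5], have l₃=7  ✗
Σlᵢ = 12 ⇒ even

triangle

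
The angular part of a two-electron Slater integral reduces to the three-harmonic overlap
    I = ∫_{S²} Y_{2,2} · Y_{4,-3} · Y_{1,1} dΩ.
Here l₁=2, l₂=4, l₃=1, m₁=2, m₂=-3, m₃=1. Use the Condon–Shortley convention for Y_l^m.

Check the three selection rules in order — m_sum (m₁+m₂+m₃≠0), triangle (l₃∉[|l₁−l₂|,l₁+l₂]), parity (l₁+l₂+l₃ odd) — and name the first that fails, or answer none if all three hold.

triangle

azimuthal sum: 2 − 3 + 1 = 0  ✓
2 ≤ 1 ≤ 6 (triangle on l)  ✗
L = 2 + 4 + 1 = 7 (odd)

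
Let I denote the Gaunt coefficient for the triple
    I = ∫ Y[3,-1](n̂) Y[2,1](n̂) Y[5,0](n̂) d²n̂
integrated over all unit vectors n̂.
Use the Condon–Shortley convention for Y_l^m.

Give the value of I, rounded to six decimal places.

0.169433

m-sum 0 ✓  L=10 even ✓  1≤5≤5 ✓
Π(2lᵢ+1) = 7×5×11 = 385
triangle coeff Δ(3,2,5) = 1/2310
Σ_t [0,0]: t=0:+1/144 = 1/144
(3j)²=10/231 [(3 2 5; 0 0 0)], sign=-1
Σ_t [0,0]: t=0:+1/288 = 1/288
(3j)²=5/231 [(3 2 5; -1 1 0)], sign=-1
⇒ 4πI² = 250/693
I = (+1)√(250/693/(4π)) = 0.16943318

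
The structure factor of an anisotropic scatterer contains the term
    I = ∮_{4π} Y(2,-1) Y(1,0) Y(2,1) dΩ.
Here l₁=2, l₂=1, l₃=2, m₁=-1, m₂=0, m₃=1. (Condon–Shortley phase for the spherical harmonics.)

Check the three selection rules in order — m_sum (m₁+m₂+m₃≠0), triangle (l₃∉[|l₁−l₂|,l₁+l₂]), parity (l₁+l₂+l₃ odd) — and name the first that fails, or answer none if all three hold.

m₁+m₂+m₃ = -1 + 0 + 1 = 0  ✓
triangle: |2−1|=1 ≤ l₃=2 ≤ 2+1=3  ✓
parity: l₁+l₂+l₃ = 5 is odd  ✗

parity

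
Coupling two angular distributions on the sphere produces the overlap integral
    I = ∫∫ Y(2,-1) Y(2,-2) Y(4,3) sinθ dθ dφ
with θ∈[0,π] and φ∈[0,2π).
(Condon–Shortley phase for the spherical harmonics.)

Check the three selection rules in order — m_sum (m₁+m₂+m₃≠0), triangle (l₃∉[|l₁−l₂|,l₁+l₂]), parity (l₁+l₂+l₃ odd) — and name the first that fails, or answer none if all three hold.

azimuthal sum: -1 − 2 + 3 = 0  ✓
0 ≤ 4 ≤ 4 (triangle on l)  ✓
L = 2 + 2 + 4 = 8 (even)  ✓

none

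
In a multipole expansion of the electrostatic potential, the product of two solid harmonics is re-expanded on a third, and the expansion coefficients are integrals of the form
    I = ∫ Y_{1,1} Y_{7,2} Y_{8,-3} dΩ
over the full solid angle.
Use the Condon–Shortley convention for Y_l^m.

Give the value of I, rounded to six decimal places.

-0.226917

m-sum 0 ✓  L=16 even ✓  6≤8≤8 ✓
Π(2lᵢ+1) = 3×15×17 = 765
triangle coeff Δ(1,7,8) = 1/2040
Σ_t [0,0]: t=0:+1/25401600 = 1/25401600
(3j)²=8/255 [(1 7 8; 0 0 0)], sign=+1
Σ_t [0,0]: t=0:+1/87091200 = 1/87091200
(3j)²=11/408 [(1 7 8; 1 2 -3)], sign=-1
⇒ 4πI² = 11/17
I = (-1)√(11/17/(4π)) = -0.22691696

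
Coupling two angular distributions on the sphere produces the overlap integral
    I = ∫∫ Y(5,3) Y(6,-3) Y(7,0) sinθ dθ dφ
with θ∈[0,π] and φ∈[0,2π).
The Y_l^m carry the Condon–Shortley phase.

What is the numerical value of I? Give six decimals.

Checks pass: Σm=0; 18 even; l₃=7∈[1,11].
(2·5+1)(2·6+1)(2·7+1) = 2145
Δ: 4! 6! 8! / 19! → 1/174594420
sum: t=0:+1/4147200 t=1:−1/207360 t=2:+1/82944 t=3:−1/207360 t=4:+1/4147200 = 1/345600
3j²(5 6 7; 0 0 0) = Δ·Π!·Σ² = 420/46189  (sign -1)
sum: t=0:+1/829440 t=1:−1/1036800 t=2:+1/14515200 = 1/3225600
3j²(5 6 7; 3 -3 0) = Δ·Π!·Σ² = 567/230945  (sign -1)
combine: 4πI² = 2145·420/46189·567/230945 = 714420/14919047
take √, sign +1: I = 0.06173072

0.061731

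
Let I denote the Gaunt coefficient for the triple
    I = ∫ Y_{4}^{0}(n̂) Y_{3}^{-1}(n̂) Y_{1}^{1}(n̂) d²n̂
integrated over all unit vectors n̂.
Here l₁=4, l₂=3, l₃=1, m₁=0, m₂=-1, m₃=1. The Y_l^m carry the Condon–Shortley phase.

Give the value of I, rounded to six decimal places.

0.150786

Checks pass: Σm=0; 8 even; l₃=1∈[1,7].
(2·4+1)(2·3+1)(2·1+1) = 189
Δ: 6! 2! 0! / 9! → 1/252
sum: t=3:−1/36 = -1/36
3j²(4 3 1; 0 0 0) = Δ·Π!·Σ² = 4/63  (sign +1)
sum: t=2:+1/96 = 1/96
3j²(4 3 1; 0 -1 1) = Δ·Π!·Σ² = 1/42  (sign +1)
combine: 4πI² = 189·4/63·1/42 = 2/7
take √, sign +1: I = 0.15078601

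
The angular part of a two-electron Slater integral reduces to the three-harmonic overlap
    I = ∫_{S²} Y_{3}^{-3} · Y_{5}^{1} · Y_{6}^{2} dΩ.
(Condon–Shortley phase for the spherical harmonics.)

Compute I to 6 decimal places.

Checks pass: Σm=0; 14 even; l₃=6∈[2,8].
(2·3+1)(2·5+1)(2·6+1) = 1001
Δ: 2! 4! 8! / 15! → 1/675675
sum: t=0:+1/8640 t=1:−1/2304 t=2:+1/8640 = -7/34560
3j²(3 5 6; 0 0 0) = Δ·Π!·Σ² = 7/429  (sign -1)
sum: t=2:+1/27648 = 1/27648
3j²(3 5 6; -3 1 2) = Δ·Π!·Σ² = 10/429  (sign +1)
combine: 4πI² = 1001·7/429·10/429 = 490/1287
take √, sign -1: I = -0.17406195

-0.174062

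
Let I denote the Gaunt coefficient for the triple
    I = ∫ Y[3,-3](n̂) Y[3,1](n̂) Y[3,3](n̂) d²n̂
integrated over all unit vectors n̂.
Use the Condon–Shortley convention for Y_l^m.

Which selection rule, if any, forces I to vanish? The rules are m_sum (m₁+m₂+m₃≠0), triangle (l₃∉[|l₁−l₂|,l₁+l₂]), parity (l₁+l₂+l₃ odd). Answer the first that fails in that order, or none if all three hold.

azimuthal sum: -3 + 1 + 3 = 1  ✗
0 ≤ 3 ≤ 6 (triangle on l)
L = 3 + 3 + 3 = 9 (odd)

m_sum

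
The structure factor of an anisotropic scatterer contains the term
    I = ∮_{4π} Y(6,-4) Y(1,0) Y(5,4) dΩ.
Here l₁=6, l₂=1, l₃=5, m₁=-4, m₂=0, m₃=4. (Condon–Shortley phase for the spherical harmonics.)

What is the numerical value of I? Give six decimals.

0.182727

Rules hold: Σm=0, L=12 even, 5≤5≤7.
N = 13·3·11 = 429
Δ = 2!·10!·0!/13! = 1/858
Racah Σ t=1..1: t=1:−1/14400 = -1/14400
⇒ 3j(6 1 5; 0 0 0)² = 6/143, sgn +1
Racah Σ t=1..1: t=1:−1/362880 = -1/362880
⇒ 3j(6 1 5; -4 0 4)² = 10/429, sgn +1
4πI² = N·(3j₀)²·(3jₘ)² = 60/143
I = +1·√(0.41958/4π) = 0.18272698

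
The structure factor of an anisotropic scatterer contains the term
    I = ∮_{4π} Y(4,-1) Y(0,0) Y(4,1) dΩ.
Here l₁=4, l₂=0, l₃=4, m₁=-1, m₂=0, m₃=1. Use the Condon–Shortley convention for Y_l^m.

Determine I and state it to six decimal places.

-0.282095

m-sum 0 ✓  L=8 even ✓  4≤4≤4 ✓
Π(2lᵢ+1) = 9×1×9 = 81
triangle coeff Δ(4,0,4) = 1/9
Σ_t [0,0]: t=0:+1/576 = 1/576
(3j)²=1/9 [(4 0 4; 0 0 0)], sign=+1
Σ_t [0,0]: t=0:+1/720 = 1/720
(3j)²=1/9 [(4 0 4; -1 0 1)], sign=-1
⇒ 4πI² = 1/1
I = (-1)√(1/1/(4π)) = -0.28209479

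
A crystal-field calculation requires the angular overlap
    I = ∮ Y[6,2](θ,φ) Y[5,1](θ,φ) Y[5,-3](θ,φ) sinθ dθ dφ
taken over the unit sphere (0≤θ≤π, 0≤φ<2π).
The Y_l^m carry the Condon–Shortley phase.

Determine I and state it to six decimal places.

-0.106727

Checks pass: Σm=0; 16 even; l₃=5∈[1,11].
(2·6+1)(2·5+1)(2·5+1) = 1573
Δ: 6! 6! 4! / 17! → 1/28588560
sum: t=1:−1/345600 t=2:+1/13824 t=3:−1/5184 t=4:+1/13824 t=5:−1/345600 = -7/129600
3j²(6 5 5; 0 0 0) = Δ·Π!·Σ² = 80/7293  (sign +1)
sum: t=2:+1/55296 t=3:−1/25920 t=4:+1/138240 = -11/829440
3j²(6 5 5; 2 1 -3) = Δ·Π!·Σ² = 11/1326  (sign -1)
combine: 4πI² = 1573·80/7293·11/1326 = 4840/33813
take √, sign -1: I = -0.10672739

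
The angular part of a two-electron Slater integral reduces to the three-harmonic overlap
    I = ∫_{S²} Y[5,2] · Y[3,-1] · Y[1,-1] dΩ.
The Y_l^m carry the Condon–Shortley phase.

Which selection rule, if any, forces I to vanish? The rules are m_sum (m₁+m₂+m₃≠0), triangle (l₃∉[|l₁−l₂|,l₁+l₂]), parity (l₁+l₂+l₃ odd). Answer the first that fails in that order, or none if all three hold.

Σmᵢ = 0  ✓
l₃∈[|l₁−l₂|,l₁+l₂]=[2,8], have l₃=1  ✗
Σlᵢ = 9 ⇒ odd

triangle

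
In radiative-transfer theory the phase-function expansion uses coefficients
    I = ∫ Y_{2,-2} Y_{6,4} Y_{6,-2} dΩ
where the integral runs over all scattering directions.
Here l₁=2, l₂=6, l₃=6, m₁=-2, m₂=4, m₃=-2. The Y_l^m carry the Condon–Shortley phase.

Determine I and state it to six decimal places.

-0.153870

m-sum 0 ✓  L=14 even ✓  4≤6≤8 ✓
Π(2lᵢ+1) = 5×13×13 = 845
triangle coeff Δ(2,6,6) = 1/90090
Σ_t [0,2]: t=0:+1/69120 t=1:−1/14400 t=2:+1/69120 = -7/172800
(3j)²=14/715 [(2 6 6; 0 0 0)], sign=-1
Σ_t [2,2]: t=2:+1/322560 = 1/322560
(3j)²=18/1001 [(2 6 6; -2 4 -2)], sign=+1
⇒ 4πI² = 36/121
I = (-1)√(36/121/(4π)) = -0.15386989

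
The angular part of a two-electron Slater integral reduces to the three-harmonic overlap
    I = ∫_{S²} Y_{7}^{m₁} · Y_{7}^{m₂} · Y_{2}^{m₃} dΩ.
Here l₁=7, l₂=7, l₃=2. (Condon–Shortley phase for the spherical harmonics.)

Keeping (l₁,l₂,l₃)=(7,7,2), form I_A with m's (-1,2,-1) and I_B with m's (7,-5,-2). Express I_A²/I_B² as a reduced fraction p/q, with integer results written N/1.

243/182

Same 7,7,2: normalisation and zero-m 3j drop out of the ratio.
A: Δ: 12! 2! 2! / 17! → 1/185640; sum: t=7:−1/1209600 t=8:+1/1935360 = -1/3225600; 3j²(7 7 2; -1 2 -1) = Δ·Π!·Σ² = 243/61880  (sign +1)
B: Δ: 12! 2! 2! / 17! → 1/185640; sum: t=0:+1/1916006400 = 1/1916006400; 3j²(7 7 2; 7 -5 -2) = Δ·Π!·Σ² = 1/340  (sign +1)
I_A²/I_B² = (243/61880)/(1/340) = 243/182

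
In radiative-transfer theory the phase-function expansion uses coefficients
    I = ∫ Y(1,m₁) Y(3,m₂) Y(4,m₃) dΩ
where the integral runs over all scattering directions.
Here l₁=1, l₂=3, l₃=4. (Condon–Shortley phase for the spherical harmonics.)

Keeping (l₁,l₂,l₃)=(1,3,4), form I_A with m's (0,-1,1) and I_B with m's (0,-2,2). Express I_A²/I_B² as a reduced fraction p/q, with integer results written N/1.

l's match ⇒ only the (l;m) 3-j factors differ between A and B.
A: triangle coeff Δ(1,3,4) = 1/252; Σ_t [0,0]: t=0:+1/48 = 1/48; (3j)²=5/84 [(1 3 4; 0 -1 1)], sign=-1
B: triangle coeff Δ(1,3,4) = 1/252; Σ_t [0,0]: t=0:+1/120 = 1/120; (3j)²=1/21 [(1 3 4; 0 -2 2)], sign=+1
I_A²/I_B² = (5/84)/(1/21) = 5/4

5/4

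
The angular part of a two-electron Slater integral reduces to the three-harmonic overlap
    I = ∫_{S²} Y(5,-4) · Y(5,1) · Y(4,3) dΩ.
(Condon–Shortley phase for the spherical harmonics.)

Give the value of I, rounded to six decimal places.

Rules hold: Σm=0, L=14 even, 0≤4≤10.
N = 11·11·9 = 1089
Δ = 6!·4!·4!/15! = 1/3153150
Racah Σ t=1..5: t=1:−1/69120 t=2:+1/1728 t=3:−1/576 t=4:+1/1728 t=5:−1/69120 = -7/11520
⇒ 3j(5 5 4; 0 0 0)² = 2/143, sgn -1
Racah Σ t=5..6: t=5:−1/17280 t=6:+1/103680 = -1/20736
⇒ 3j(5 5 4; -4 1 3)² = 10/429, sgn +1
4πI² = N·(3j₀)²·(3jₘ)² = 60/169
I = -1·√(0.35503/4π) = -0.16808437

-0.168084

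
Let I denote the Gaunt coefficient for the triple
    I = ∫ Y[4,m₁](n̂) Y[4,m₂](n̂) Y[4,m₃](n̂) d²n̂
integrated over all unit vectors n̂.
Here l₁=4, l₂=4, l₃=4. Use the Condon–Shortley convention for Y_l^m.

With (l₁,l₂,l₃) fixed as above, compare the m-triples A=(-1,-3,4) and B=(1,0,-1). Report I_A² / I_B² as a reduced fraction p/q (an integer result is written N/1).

l's match ⇒ only the (l;m) 3-j factors differ between A and B.
A: triangle coeff Δ(4,4,4) = 1/450450; Σ_t [1,1]: t=1:−1/3456 = -1/3456; (3j)²=35/1287 [(4 4 4; -1 -3 4)], sign=-1
B: triangle coeff Δ(4,4,4) = 1/450450; Σ_t [0,3]: t=0:+1/3456 t=1:−1/144 t=2:+1/96 t=3:−1/864 = 1/384; (3j)²=9/2002 [(4 4 4; 1 0 -1)], sign=-1
I_A²/I_B² = (35/1287)/(9/2002) = 490/81

490/81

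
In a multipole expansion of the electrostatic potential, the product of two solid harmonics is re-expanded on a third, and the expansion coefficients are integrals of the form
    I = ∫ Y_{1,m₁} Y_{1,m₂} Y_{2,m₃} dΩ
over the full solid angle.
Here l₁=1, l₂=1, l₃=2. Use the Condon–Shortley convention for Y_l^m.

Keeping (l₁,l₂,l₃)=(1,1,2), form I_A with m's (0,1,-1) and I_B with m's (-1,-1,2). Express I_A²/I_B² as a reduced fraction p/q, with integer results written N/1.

Same 1,1,2: normalisation and zero-m 3j drop out of the ratio.
A: Δ: 0! 2! 2! / 5! → 1/30; sum: t=0:+1/2 = 1/2; 3j²(1 1 2; 0 1 -1) = Δ·Π!·Σ² = 1/10  (sign -1)
B: Δ: 0! 2! 2! / 5! → 1/30; sum: t=0:+1/4 = 1/4; 3j²(1 1 2; -1 -1 2) = Δ·Π!·Σ² = 1/5  (sign +1)
I_A²/I_B² = (1/10)/(1/5) = 1/2

1/2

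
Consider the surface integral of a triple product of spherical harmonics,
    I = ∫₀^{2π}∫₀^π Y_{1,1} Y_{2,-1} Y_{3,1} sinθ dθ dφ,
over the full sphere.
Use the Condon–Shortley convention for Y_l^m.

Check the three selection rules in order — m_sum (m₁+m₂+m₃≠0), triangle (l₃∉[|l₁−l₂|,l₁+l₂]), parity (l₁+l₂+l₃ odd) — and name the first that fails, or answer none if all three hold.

m_sum

azimuthal sum: 1 − 1 + 1 = 1  ✗
1 ≤ 3 ≤ 3 (triangle on l)
L = 1 + 2 + 3 = 6 (even)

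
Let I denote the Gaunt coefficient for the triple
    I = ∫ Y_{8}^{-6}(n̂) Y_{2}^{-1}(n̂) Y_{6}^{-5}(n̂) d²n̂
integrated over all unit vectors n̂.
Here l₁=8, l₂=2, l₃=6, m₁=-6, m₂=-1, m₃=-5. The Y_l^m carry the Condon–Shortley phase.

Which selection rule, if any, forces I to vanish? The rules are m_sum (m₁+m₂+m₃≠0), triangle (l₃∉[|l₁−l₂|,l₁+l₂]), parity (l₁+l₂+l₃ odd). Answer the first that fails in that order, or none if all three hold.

azimuthal sum: -6 − 1 − 5 = -12  ✗
6 ≤ 6 ≤ 10 (triangle on l)
L = 8 + 2 + 6 = 16 (even)

m_sum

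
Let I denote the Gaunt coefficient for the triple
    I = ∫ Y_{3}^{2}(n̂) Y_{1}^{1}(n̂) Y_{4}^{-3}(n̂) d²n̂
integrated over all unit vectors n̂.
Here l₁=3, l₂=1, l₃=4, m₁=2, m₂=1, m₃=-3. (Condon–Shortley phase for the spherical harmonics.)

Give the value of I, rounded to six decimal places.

Rules hold: Σm=0, L=8 even, 2≤4≤4.
N = 7·3·9 = 189
Δ = 0!·6!·2!/9! = 1/252
Racah Σ t=0..0: t=0:+1/36 = 1/36
⇒ 3j(3 1 4; 0 0 0)² = 4/63, sgn +1
Racah Σ t=0..0: t=0:+1/240 = 1/240
⇒ 3j(3 1 4; 2 1 -3)² = 1/12, sgn -1
4πI² = N·(3j₀)²·(3jₘ)² = 1/1
I = -1·√(1/4π) = -0.28209479

-0.282095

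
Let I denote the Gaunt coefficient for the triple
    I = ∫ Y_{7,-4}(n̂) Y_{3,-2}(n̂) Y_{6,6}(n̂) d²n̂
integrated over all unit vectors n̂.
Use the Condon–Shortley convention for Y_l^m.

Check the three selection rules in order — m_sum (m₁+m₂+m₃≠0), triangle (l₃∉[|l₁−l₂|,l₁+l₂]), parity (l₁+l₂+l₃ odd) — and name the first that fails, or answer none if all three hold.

none

Σmᵢ = 0  ✓
l₃∈[|l₁−l₂|,l₁+l₂]=[4,10], have l₃=6  ✓
Σlᵢ = 16 ⇒ even  ✓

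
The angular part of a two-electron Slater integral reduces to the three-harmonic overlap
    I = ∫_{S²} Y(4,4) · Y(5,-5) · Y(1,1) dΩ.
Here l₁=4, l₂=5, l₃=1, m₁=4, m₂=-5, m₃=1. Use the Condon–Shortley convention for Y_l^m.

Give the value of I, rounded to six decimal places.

-0.329416

m-sum 0 ✓  L=10 even ✓  1≤1≤9 ✓
Π(2lᵢ+1) = 9×11×3 = 297
triangle coeff Δ(4,5,1) = 1/495
Σ_t [4,4]: t=4:+1/576 = 1/576
(3j)²=5/99 [(4 5 1; 0 0 0)], sign=-1
Σ_t [0,0]: t=0:+1/80640 = 1/80640
(3j)²=1/11 [(4 5 1; 4 -5 1)], sign=+1
⇒ 4πI² = 15/11
I = (-1)√(15/11/(4π)) = -0.32941575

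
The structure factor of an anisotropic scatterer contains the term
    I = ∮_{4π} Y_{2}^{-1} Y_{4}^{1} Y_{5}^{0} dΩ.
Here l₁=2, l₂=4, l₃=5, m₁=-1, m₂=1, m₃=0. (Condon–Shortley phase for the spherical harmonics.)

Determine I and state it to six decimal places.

l₁+l₂+l₃=11 is odd: 3j(l;000)=0 ⇒ I=0

0.000000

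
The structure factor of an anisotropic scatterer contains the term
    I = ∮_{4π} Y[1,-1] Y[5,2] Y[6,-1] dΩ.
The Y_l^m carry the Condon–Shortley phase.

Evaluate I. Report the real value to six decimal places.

Rules hold: Σm=0, L=12 even, 4≤6≤6.
N = 3·11·13 = 429
Δ = 0!·2!·10!/13! = 1/858
Racah Σ t=0..0: t=0:+1/14400 = 1/14400
⇒ 3j(1 5 6; 0 0 0)² = 6/143, sgn +1
Racah Σ t=0..0: t=0:+1/60480 = 1/60480
⇒ 3j(1 5 6; -1 2 -1)² = 5/429, sgn -1
4πI² = N·(3j₀)²·(3jₘ)² = 30/143
I = -1·√(0.20979/4π) = -0.12920749

-0.129207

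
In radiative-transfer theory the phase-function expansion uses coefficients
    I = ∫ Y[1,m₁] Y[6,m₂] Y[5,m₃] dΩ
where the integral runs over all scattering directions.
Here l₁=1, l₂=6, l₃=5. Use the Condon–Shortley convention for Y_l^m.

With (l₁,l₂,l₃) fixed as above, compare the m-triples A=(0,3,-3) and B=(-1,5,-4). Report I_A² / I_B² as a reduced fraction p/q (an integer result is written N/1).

Shared (l₁,l₂,l₃)=(1,6,5): N and (l;000)² cancel in I_A²/I_B².
A: Δ = 2!·0!·10!/13! = 1/858; Racah Σ t=1..1: t=1:−1/80640 = -1/80640; ⇒ 3j(1 6 5; 0 3 -3)² = 9/286, sgn -1
B: Δ = 2!·0!·10!/13! = 1/858; Racah Σ t=2..2: t=2:+1/725760 = 1/725760; ⇒ 3j(1 6 5; -1 5 -4)² = 5/78, sgn -1
I_A²/I_B² = (9/286)/(5/78) = 27/55

27/55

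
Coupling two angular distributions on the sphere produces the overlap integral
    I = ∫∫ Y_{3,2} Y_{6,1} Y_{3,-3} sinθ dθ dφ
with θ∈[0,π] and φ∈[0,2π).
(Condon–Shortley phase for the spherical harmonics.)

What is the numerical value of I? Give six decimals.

Rules hold: Σm=0, L=12 even, 3≤3≤9.
N = 7·13·7 = 637
Δ = 6!·0!·6!/13! = 1/12012
Racah Σ t=3..3: t=3:−1/1296 = -1/1296
⇒ 3j(3 6 3; 0 0 0)² = 100/3003, sgn +1
Racah Σ t=1..1: t=1:−1/86400 = -1/86400
⇒ 3j(3 6 3; 2 1 -3)² = 1/1716, sgn -1
4πI² = N·(3j₀)²·(3jₘ)² = 175/14157
I = -1·√(0.0123614/4π) = -0.03136379

-0.031364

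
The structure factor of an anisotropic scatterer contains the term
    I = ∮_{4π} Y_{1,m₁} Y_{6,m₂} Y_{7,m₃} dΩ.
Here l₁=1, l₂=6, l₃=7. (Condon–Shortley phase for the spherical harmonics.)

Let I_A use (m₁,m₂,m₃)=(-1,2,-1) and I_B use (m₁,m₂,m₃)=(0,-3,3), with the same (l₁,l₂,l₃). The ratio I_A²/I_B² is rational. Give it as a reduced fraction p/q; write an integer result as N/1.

l's match ⇒ only the (l;m) 3-j factors differ between A and B.
A: triangle coeff Δ(1,6,7) = 1/1365; Σ_t [0,0]: t=0:+1/1935360 = 1/1935360; (3j)²=1/91 [(1 6 7; -1 2 -1)], sign=+1
B: triangle coeff Δ(1,6,7) = 1/1365; Σ_t [0,0]: t=0:+1/2177280 = 1/2177280; (3j)²=8/273 [(1 6 7; 0 -3 3)], sign=+1
I_A²/I_B² = (1/91)/(8/273) = 3/8

3/8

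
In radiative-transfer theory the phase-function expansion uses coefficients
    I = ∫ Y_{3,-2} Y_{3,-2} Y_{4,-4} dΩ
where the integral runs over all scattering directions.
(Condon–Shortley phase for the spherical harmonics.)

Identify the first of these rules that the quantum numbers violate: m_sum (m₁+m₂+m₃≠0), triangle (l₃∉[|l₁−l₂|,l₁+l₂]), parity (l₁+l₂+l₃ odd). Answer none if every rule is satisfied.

m_sum

Σmᵢ = -8  ✗
l₃∈[|l₁−l₂|,l₁+l₂]=[0,6], have l₃=4
Σlᵢ = 10 ⇒ even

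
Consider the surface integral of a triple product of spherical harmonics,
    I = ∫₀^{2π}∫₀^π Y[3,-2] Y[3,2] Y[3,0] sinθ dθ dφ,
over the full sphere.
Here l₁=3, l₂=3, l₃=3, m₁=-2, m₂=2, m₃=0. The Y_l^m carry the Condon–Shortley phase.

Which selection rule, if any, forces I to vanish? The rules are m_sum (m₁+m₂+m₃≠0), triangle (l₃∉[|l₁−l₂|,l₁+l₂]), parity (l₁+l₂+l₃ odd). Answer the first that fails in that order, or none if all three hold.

m₁+m₂+m₃ = -2 + 2 + 0 = 0  ✓
triangle: |3−3|=0 ≤ l₃=3 ≤ 3+3=6  ✓
parity: l₁+l₂+l₃ = 9 is odd  ✗

parity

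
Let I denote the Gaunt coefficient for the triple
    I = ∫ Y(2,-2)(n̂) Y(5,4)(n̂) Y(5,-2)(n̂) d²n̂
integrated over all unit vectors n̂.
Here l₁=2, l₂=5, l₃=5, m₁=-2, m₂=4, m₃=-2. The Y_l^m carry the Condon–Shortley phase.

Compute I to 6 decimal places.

-0.137240

Checks pass: Σm=0; 12 even; l₃=5∈[3,7].
(2·2+1)(2·5+1)(2·5+1) = 605
Δ: 2! 2! 8! / 13! → 1/38610
sum: t=0:+1/2880 t=1:−1/576 t=2:+1/2880 = -1/960
3j²(2 5 5; 0 0 0) = Δ·Π!·Σ² = 10/429  (sign +1)
sum: t=2:+1/20160 = 1/20160
3j²(2 5 5; -2 4 -2) = Δ·Π!·Σ² = 12/715  (sign -1)
combine: 4πI² = 605·10/429·12/715 = 40/169
take √, sign -1: I = -0.13724032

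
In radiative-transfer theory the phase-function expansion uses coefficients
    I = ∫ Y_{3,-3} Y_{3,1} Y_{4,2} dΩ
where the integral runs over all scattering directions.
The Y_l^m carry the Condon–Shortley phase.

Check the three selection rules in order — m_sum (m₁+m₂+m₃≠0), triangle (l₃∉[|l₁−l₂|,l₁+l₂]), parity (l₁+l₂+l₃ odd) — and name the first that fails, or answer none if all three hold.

m₁+m₂+m₃ = -3 + 1 + 2 = 0  ✓
triangle: |3−3|=0 ≤ l₃=4 ≤ 3+3=6  ✓
parity: l₁+l₂+l₃ = 10 is even  ✓

none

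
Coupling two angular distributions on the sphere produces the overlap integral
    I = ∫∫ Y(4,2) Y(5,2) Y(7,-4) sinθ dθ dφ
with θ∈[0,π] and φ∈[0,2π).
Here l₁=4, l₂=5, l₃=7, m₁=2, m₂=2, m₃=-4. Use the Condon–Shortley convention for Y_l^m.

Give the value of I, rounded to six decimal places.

0.139828

Checks pass: Σm=0; 16 even; l₃=7∈[1,9].
(2·4+1)(2·5+1)(2·7+1) = 1485
Δ: 2! 6! 8! / 17! → 1/6126120
sum: t=0:+1/69120 t=1:−1/20736 t=2:+1/69120 = -1/51840
3j²(4 5 7; 0 0 0) = Δ·Π!·Σ² = 280/21879  (sign +1)
sum: t=0:+1/483840 t=1:−1/172800 t=2:+1/1036800 = -1/362880
3j²(4 5 7; 2 2 -4) = Δ·Π!·Σ² = 20/1547  (sign +1)
combine: 4πI² = 1485·280/21879·20/1547 = 12000/48841
take √, sign +1: I = 0.13982777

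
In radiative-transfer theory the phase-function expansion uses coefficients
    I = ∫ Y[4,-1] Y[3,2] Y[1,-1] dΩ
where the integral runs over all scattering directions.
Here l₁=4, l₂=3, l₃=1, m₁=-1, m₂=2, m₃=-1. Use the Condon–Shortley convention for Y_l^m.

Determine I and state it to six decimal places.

Checks pass: Σm=0; 8 even; l₃=1∈[1,7].
(2·4+1)(2·3+1)(2·1+1) = 189
Δ: 6! 2! 0! / 9! → 1/252
sum: t=3:−1/36 = -1/36
3j²(4 3 1; 0 0 0) = Δ·Π!·Σ² = 4/63  (sign +1)
sum: t=5:−1/240 = -1/240
3j²(4 3 1; -1 2 -1) = Δ·Π!·Σ² = 1/84  (sign -1)
combine: 4πI² = 189·4/63·1/84 = 1/7
take √, sign -1: I = -0.10662181

-0.106622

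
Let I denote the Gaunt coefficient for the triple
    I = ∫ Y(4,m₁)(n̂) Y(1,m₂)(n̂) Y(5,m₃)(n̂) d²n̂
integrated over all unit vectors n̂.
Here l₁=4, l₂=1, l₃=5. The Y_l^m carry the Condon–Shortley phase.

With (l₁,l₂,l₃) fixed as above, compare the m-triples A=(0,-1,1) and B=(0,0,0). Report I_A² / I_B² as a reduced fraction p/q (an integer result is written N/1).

3/5

Same 4,1,5: normalisation and zero-m 3j drop out of the ratio.
A: Δ: 0! 8! 2! / 11! → 1/495; sum: t=0:+1/1152 = 1/1152; 3j²(4 1 5; 0 -1 1) = Δ·Π!·Σ² = 1/33  (sign +1)
B: Δ: 0! 8! 2! / 11! → 1/495; sum: t=0:+1/576 = 1/576; 3j²(4 1 5; 0 0 0) = Δ·Π!·Σ² = 5/99  (sign -1)
I_A²/I_B² = (1/33)/(5/99) = 3/5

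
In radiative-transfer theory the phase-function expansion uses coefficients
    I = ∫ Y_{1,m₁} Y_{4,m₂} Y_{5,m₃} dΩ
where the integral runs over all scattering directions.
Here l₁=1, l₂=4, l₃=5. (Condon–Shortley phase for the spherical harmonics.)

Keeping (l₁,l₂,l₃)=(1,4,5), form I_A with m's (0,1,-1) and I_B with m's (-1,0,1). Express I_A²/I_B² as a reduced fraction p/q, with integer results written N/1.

8/5

l's match ⇒ only the (l;m) 3-j factors differ between A and B.
A: triangle coeff Δ(1,4,5) = 1/495; Σ_t [0,0]: t=0:+1/720 = 1/720; (3j)²=8/165 [(1 4 5; 0 1 -1)], sign=+1
B: triangle coeff Δ(1,4,5) = 1/495; Σ_t [0,0]: t=0:+1/1152 = 1/1152; (3j)²=1/33 [(1 4 5; -1 0 1)], sign=+1
I_A²/I_B² = (8/165)/(1/33) = 8/5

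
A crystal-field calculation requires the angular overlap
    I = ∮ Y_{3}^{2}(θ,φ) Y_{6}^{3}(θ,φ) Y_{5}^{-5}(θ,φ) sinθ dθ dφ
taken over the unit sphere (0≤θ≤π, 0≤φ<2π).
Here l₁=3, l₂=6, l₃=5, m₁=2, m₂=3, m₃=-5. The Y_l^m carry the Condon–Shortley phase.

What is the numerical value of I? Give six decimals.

0.088266

m-sum 0 ✓  L=14 even ✓  3≤5≤9 ✓
Π(2lᵢ+1) = 7×13×11 = 1001
triangle coeff Δ(3,6,5) = 1/675675
Σ_t [1,3]: t=1:−1/8640 t=2:+1/2304 t=3:−1/8640 = 7/34560
(3j)²=7/429 [(3 6 5; 0 0 0)], sign=-1
Σ_t [1,1]: t=1:−1/483840 = -1/483840
(3j)²=6/1001 [(3 6 5; 2 3 -5)], sign=-1
⇒ 4πI² = 14/143
I = (+1)√(14/143/(4π)) = 0.08826552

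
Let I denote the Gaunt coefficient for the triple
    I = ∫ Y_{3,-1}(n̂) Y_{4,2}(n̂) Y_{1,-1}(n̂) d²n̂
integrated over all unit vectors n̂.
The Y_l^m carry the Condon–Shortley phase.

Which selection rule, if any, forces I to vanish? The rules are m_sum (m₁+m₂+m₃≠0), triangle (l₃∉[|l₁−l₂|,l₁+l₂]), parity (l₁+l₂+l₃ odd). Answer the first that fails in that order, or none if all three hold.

none

Σmᵢ = 0  ✓
l₃∈[|l₁−l₂|,l₁+l₂]=[1,7], have l₃=1  ✓
Σlᵢ = 8 ⇒ even  ✓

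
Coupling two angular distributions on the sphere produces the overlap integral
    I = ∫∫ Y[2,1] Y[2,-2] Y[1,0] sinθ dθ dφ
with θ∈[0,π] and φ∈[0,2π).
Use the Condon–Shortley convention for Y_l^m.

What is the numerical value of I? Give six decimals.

0.000000

m-sum = 1 − 2 + 0 = -1 ≠ 0 ⇒ I = 0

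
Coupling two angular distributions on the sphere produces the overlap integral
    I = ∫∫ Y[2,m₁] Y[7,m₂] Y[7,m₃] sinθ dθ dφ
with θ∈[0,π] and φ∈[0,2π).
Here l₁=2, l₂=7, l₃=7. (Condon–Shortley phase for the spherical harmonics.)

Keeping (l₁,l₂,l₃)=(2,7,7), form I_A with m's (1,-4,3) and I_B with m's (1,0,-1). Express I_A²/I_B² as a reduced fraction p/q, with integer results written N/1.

Shared (l₁,l₂,l₃)=(2,7,7): N and (l;000)² cancel in I_A²/I_B².
A: Δ = 2!·2!·12!/17! = 1/185640; Racah Σ t=0..1: t=0:+1/4354560 t=1:−1/14515200 = 1/6220800; ⇒ 3j(2 7 7; 1 -4 3)² = 77/4420, sgn +1
B: Δ = 2!·2!·12!/17! = 1/185640; Racah Σ t=0..1: t=0:+1/1209600 t=1:−1/1036800 = -1/7257600; ⇒ 3j(2 7 7; 1 0 -1)² = 1/2210, sgn -1
I_A²/I_B² = (77/4420)/(1/2210) = 77/2

77/2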